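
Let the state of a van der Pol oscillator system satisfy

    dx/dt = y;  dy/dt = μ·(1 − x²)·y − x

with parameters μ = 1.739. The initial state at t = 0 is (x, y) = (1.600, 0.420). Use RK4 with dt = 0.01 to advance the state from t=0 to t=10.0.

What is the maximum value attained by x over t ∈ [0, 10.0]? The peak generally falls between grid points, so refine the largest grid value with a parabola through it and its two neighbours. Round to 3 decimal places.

t=0.000: state=(1.600, 0.420)
step 1 (dt=0.01): k1=(0.420, -2.739), k2=(0.406, -2.709), k3=(0.406, -2.709), k4=(0.393, -2.679); state += dt/6·(k1+2k2+2k3+k4)
t=0.010: state=(1.604, 0.393)
t=0.020: state=(1.608, 0.366)
t=0.030: state=(1.611, 0.341)
continuing one RK4 step at a time; state shown every 50 steps (Δt=0.5):
t=0.500: state=(1.579, -0.334)
t=1.000: state=(1.342, -0.600)
t=1.500: state=(0.963, -0.960)
t=2.000: state=(0.278, -1.977)
t=2.500: state=(-1.179, -3.358)
t=3.000: state=(-2.008, -0.188)
t=3.500: state=(-1.916, 0.350)
t=4.000: state=(-1.714, 0.452)
t=4.500: state=(-1.460, 0.575)
t=5.000: state=(-1.119, 0.825)
t=5.500: state=(-0.566, 1.515)
t=6.000: state=(0.616, 3.358)
t=6.500: state=(1.928, 0.926)
t=7.000: state=(1.972, -0.287)
t=7.500: state=(1.789, -0.421)
t=8.000: state=(1.554, -0.525)
t=8.500: state=(1.250, -0.715)
t=9.000: state=(0.795, -1.186)
t=9.500: state=(-0.099, -2.654)
t=10.000: state=(-1.661, -2.270)
largest grid value and its neighbours: x(6.730)=2.01769, x(6.740)=2.01775, x(6.750)=2.01762
parabola through these three points peaks at t≈6.738 with x≈2.01775

max x = 2.018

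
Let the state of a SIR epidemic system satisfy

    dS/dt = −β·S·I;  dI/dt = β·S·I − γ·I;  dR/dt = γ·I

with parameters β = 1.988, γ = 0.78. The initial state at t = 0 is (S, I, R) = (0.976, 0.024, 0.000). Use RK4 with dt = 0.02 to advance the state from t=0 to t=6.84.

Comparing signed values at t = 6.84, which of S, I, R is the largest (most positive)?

largest component: R

t=0.000: state=(0.976, 0.024, 0.000)
step 1 (dt=0.02): k1=(-0.047, 0.028, 0.019), k2=(-0.047, 0.028, 0.019), k3=(-0.047, 0.028, 0.019), k4=(-0.048, 0.028, 0.019); state += dt/6·(k1+2k2+2k3+k4)
t=0.020: state=(0.975, 0.025, 0.000)
t=0.040: state=(0.974, 0.025, 0.001)
t=0.060: state=(0.973, 0.026, 0.001)
continuing one RK4 step at a time; state shown every 25 steps (Δt=0.5):
t=0.500: state=(0.945, 0.042, 0.013)
t=1.000: state=(0.894, 0.072, 0.034)
t=1.500: state=(0.816, 0.114, 0.070)
t=2.000: state=(0.711, 0.165, 0.124)
t=2.500: state=(0.589, 0.213, 0.198)
t=3.000: state=(0.469, 0.244, 0.288)
t=3.500: state=(0.366, 0.249, 0.385)
t=4.000: state=(0.288, 0.233, 0.479)
t=4.500: state=(0.231, 0.204, 0.565)
t=5.000: state=(0.192, 0.170, 0.638)
t=5.500: state=(0.165, 0.137, 0.698)
t=6.000: state=(0.146, 0.109, 0.746)
t=6.500: state=(0.133, 0.084, 0.783)
t=6.840: state=(0.126, 0.071, 0.803)
compare at T: S=0.126, I=0.071, R=0.803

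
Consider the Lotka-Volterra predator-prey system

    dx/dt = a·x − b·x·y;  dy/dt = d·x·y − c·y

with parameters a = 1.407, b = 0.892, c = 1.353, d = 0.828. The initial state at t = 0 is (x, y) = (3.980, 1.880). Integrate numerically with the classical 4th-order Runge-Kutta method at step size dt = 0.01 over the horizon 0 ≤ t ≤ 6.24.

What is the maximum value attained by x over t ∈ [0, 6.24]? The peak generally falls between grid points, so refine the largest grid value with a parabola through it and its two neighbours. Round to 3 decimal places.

t=0.000: state=(3.980, 1.880)
step 1 (dt=0.01): k1=(-1.074, 3.652), k2=(-1.138, 3.679), k3=(-1.138, 3.679), k4=(-1.202, 3.705); state += dt/6·(k1+2k2+2k3+k4)
t=0.010: state=(3.969, 1.917)
t=0.020: state=(3.956, 1.954)
t=0.030: state=(3.942, 1.992)
continuing one RK4 step at a time; state shown every 25 steps (Δt=0.25):
t=0.250: state=(3.330, 2.892)
t=0.500: state=(2.252, 3.680)
t=0.750: state=(1.374, 3.793)
t=1.000: state=(0.871, 3.392)
t=1.250: state=(0.619, 2.813)
t=1.500: state=(0.501, 2.249)
t=1.750: state=(0.456, 1.769)
t=2.000: state=(0.457, 1.385)
t=2.250: state=(0.494, 1.089)
t=2.500: state=(0.565, 0.866)
t=2.750: state=(0.675, 0.702)
t=3.000: state=(0.832, 0.584)
t=3.250: state=(1.048, 0.505)
t=3.500: state=(1.339, 0.461)
t=3.750: state=(1.720, 0.450)
t=4.000: state=(2.206, 0.481)
t=4.250: state=(2.793, 0.574)
t=4.500: state=(3.423, 0.779)
t=4.750: state=(3.925, 1.194)
t=5.000: state=(3.958, 1.948)
t=5.250: state=(3.257, 2.967)
t=5.500: state=(2.175, 3.712)
t=5.750: state=(1.325, 3.776)
t=6.000: state=(0.846, 3.353)
t=6.240: state=(0.614, 2.794)
largest grid value and its neighbours: x(4.880)=4.02607, x(4.890)=4.02690, x(4.900)=4.02661
parabola through these three points peaks at t≈4.892 with x≈4.02693

max x = 4.027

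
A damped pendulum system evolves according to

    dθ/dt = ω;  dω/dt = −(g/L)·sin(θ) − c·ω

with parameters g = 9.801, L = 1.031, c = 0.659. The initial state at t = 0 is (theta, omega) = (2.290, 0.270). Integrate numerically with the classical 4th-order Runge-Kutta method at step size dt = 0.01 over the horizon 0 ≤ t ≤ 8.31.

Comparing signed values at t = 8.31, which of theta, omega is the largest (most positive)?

largest component: omega

t=0.000: state=(2.290, 0.270)
step 1 (dt=0.01): k1=(0.270, -7.330), k2=(0.233, -7.297), k3=(0.234, -7.298), k4=(0.197, -7.267); state += dt/6·(k1+2k2+2k3+k4)
t=0.010: state=(2.292, 0.197)
t=0.020: state=(2.294, 0.125)
t=0.030: state=(2.295, 0.053)
continuing one RK4 step at a time; state shown every 50 steps (Δt=0.5):
t=0.500: state=(1.541, -3.315)
t=1.000: state=(-0.582, -3.786)
t=1.500: state=(-1.304, 0.909)
t=2.000: state=(-0.058, 3.217)
t=2.500: state=(0.908, 0.157)
t=3.000: state=(0.227, -2.295)
t=3.500: state=(-0.611, -0.506)
t=4.000: state=(-0.244, 1.587)
t=4.500: state=(0.409, 0.558)
t=5.000: state=(0.215, -1.087)
t=5.500: state=(-0.274, -0.505)
t=6.000: state=(-0.177, 0.741)
t=6.500: state=(0.183, 0.423)
t=7.000: state=(0.141, -0.502)
t=7.500: state=(-0.121, -0.341)
t=8.000: state=(-0.110, 0.338)
t=8.310: state=(0.015, 0.400)
compare at T: theta=0.015, omega=0.400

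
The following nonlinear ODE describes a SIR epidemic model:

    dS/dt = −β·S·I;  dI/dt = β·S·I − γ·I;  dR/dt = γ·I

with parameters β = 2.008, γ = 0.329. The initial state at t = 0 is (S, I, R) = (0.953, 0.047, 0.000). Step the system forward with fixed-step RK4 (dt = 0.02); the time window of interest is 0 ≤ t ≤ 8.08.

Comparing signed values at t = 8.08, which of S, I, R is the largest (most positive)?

t=0.000: state=(0.953, 0.047, 0.000)
step 1 (dt=0.02): k1=(-0.090, 0.074, 0.015), k2=(-0.091, 0.076, 0.016), k3=(-0.091, 0.076, 0.016), k4=(-0.093, 0.077, 0.016); state += dt/6·(k1+2k2+2k3+k4)
t=0.020: state=(0.951, 0.049, 0.000)
t=0.040: state=(0.949, 0.050, 0.001)
t=0.060: state=(0.947, 0.052, 0.001)
continuing one RK4 step at a time; state shown every 25 steps (Δt=0.5):
t=0.500: state=(0.888, 0.101, 0.012)
t=1.000: state=(0.767, 0.197, 0.036)
t=1.500: state=(0.589, 0.332, 0.079)
t=2.000: state=(0.395, 0.461, 0.144)
t=2.500: state=(0.238, 0.535, 0.227)
t=3.000: state=(0.138, 0.545, 0.317)
t=3.500: state=(0.081, 0.515, 0.404)
t=4.000: state=(0.049, 0.465, 0.485)
t=4.500: state=(0.032, 0.411, 0.557)
t=5.000: state=(0.022, 0.358, 0.620)
t=5.500: state=(0.015, 0.309, 0.675)
t=6.000: state=(0.012, 0.266, 0.723)
t=6.500: state=(0.009, 0.228, 0.763)
t=7.000: state=(0.007, 0.195, 0.798)
t=7.500: state=(0.006, 0.166, 0.827)
t=8.000: state=(0.005, 0.142, 0.853)
t=8.080: state=(0.005, 0.138, 0.856)
compare at T: S=0.005, I=0.138, R=0.856

largest component: R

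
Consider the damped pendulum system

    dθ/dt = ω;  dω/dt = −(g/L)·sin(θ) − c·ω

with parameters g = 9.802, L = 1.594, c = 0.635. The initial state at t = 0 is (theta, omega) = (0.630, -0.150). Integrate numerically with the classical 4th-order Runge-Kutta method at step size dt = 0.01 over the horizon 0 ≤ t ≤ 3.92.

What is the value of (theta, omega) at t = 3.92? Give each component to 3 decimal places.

t=0.000: state=(0.630, -0.150)
step 1 (dt=0.01): k1=(-0.150, -3.528), k2=(-0.168, -3.513), k3=(-0.168, -3.512), k4=(-0.185, -3.497); state += dt/6·(k1+2k2+2k3+k4)
t=0.010: state=(0.628, -0.185)
t=0.020: state=(0.626, -0.220)
t=0.030: state=(0.624, -0.254)
continuing one RK4 step at a time; state shown every 20 steps (Δt=0.2):
t=0.200: state=(0.534, -0.776)
t=0.400: state=(0.335, -1.174)
t=0.600: state=(0.085, -1.273)
t=0.800: state=(-0.154, -1.074)
t=1.000: state=(-0.330, -0.660)
t=1.200: state=(-0.412, -0.152)
t=1.400: state=(-0.393, 0.327)
t=1.600: state=(-0.290, 0.679)
t=1.800: state=(-0.134, 0.842)
t=2.000: state=(0.033, 0.797)
t=2.200: state=(0.173, 0.577)
t=2.400: state=(0.257, 0.255)
t=2.600: state=(0.274, -0.085)
t=2.800: state=(0.227, -0.366)
t=3.000: state=(0.135, -0.532)
t=3.200: state=(0.024, -0.560)
t=3.400: state=(-0.080, -0.457)
t=3.600: state=(-0.153, -0.264)
t=3.800: state=(-0.183, -0.034)
t=3.920: state=(-0.179, 0.097)

(theta, omega) = (-0.179, 0.097)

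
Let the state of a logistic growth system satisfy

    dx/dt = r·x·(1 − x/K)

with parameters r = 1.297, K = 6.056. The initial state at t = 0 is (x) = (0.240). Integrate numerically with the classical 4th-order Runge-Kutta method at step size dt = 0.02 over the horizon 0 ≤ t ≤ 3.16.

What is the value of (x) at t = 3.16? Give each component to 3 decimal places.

(x) = (4.319)

t=0.000: state=(0.240)
step 1 (dt=0.02): k1=(0.299), k2=(0.303), k3=(0.303), k4=(0.306); state += dt/6·(k1+2k2+2k3+k4)
t=0.020: state=(0.246)
t=0.040: state=(0.252)
t=0.060: state=(0.259)
continuing one RK4 step at a time; state shown every 10 steps (Δt=0.2):
t=0.200: state=(0.307)
t=0.400: state=(0.393)
t=0.600: state=(0.499)
t=0.800: state=(0.632)
t=1.000: state=(0.794)
t=1.200: state=(0.991)
t=1.400: state=(1.225)
t=1.600: state=(1.498)
t=1.800: state=(1.809)
t=2.000: state=(2.155)
t=2.200: state=(2.526)
t=2.400: state=(2.915)
t=2.600: state=(3.306)
t=2.800: state=(3.689)
t=3.000: state=(4.051)
t=3.160: state=(4.319)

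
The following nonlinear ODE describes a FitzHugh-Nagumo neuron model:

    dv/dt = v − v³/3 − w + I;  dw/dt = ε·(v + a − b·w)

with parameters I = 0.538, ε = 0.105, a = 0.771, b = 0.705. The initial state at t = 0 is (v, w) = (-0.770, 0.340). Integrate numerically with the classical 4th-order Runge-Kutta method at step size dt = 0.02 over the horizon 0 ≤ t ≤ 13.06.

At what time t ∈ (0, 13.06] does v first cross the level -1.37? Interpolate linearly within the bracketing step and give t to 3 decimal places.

t=0.000: state=(-0.770, 0.340)
step 1 (dt=0.02): k1=(-0.420, -0.025), k2=(-0.421, -0.025), k3=(-0.421, -0.025), k4=(-0.423, -0.026); state += dt/6·(k1+2k2+2k3+k4)
t=0.020: state=(-0.778, 0.339)
t=0.040: state=(-0.787, 0.339)
t=0.060: state=(-0.795, 0.338)
continuing one RK4 step at a time; state shown every 25 steps (Δt=0.5):
t=0.500: state=(-0.992, 0.322)
t=1.000: state=(-1.203, 0.293)
t=1.500: state=(-1.359, 0.256)
t=1.540: state=(-1.368, 0.253)
next step: t=1.560: state=(-1.372, 0.251) — v has crossed -1.37
linear interpolation between t=1.540 (-1.36796) and t=1.560 (-1.37249) → t≈1.549

t = 1.549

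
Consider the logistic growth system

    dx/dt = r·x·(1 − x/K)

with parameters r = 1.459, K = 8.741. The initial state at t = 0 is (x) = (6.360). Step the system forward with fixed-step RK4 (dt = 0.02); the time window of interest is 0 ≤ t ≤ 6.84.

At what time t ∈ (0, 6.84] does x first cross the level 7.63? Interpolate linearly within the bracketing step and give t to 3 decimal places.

t=0.000: state=(6.360)
step 1 (dt=0.02): k1=(2.528), k2=(2.511), k3=(2.511), k4=(2.494); state += dt/6·(k1+2k2+2k3+k4)
t=0.020: state=(6.410)
t=0.040: state=(6.460)
t=0.060: state=(6.509)
continuing one RK4 step at a time; state shown every 25 steps (Δt=0.5):
t=0.500: state=(7.404)
t=0.640: state=(7.620)
next step: t=0.660: state=(7.648) — x has crossed 7.63
linear interpolation between t=0.640 (7.61972) and t=0.660 (7.64793) → t≈0.647

t = 0.647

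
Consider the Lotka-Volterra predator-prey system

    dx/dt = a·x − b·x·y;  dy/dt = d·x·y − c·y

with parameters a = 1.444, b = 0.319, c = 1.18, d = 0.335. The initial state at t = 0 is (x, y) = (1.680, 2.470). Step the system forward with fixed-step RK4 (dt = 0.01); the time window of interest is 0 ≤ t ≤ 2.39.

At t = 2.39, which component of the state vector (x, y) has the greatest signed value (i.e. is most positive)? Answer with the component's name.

largest component: x

t=0.000: state=(1.680, 2.470)
step 1 (dt=0.01): k1=(1.102, -1.524), k2=(1.110, -1.515), k3=(1.110, -1.515), k4=(1.118, -1.506); state += dt/6·(k1+2k2+2k3+k4)
t=0.010: state=(1.691, 2.455)
t=0.020: state=(1.702, 2.440)
t=0.030: state=(1.714, 2.425)
continuing one RK4 step at a time; state shown every 10 steps (Δt=0.1):
t=0.100: state=(1.798, 2.327)
t=0.200: state=(1.933, 2.201)
t=0.300: state=(2.085, 2.092)
t=0.400: state=(2.257, 1.999)
t=0.500: state=(2.450, 1.922)
t=0.600: state=(2.665, 1.861)
t=0.700: state=(2.903, 1.816)
t=0.800: state=(3.167, 1.786)
t=0.900: state=(3.458, 1.773)
t=1.000: state=(3.775, 1.779)
t=1.100: state=(4.119, 1.804)
t=1.200: state=(4.490, 1.852)
t=1.300: state=(4.884, 1.926)
t=1.400: state=(5.299, 2.029)
t=1.500: state=(5.726, 2.169)
t=1.600: state=(6.156, 2.352)
t=1.700: state=(6.574, 2.587)
t=1.800: state=(6.962, 2.885)
t=1.900: state=(7.294, 3.256)
t=2.000: state=(7.543, 3.711)
t=2.100: state=(7.677, 4.257)
t=2.200: state=(7.666, 4.894)
t=2.300: state=(7.492, 5.609)
t=2.390: state=(7.192, 6.296)
compare at T: x=7.192, y=6.296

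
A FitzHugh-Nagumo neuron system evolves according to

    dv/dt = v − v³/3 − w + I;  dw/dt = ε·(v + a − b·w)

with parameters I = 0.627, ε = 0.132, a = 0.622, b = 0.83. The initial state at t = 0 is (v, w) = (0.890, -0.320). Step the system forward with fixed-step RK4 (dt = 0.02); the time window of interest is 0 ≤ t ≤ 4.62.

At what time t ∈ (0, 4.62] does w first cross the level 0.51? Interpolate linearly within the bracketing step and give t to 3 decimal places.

t = 2.724

t=0.000: state=(0.890, -0.320)
step 1 (dt=0.02): k1=(1.602, 0.235), k2=(1.603, 0.237), k3=(1.603, 0.236), k4=(1.603, 0.238); state += dt/6·(k1+2k2+2k3+k4)
t=0.020: state=(0.922, -0.315)
t=0.040: state=(0.954, -0.310)
t=0.060: state=(0.986, -0.306)
continuing one RK4 step at a time; state shown every 10 steps (Δt=0.2):
t=0.200: state=(1.206, -0.269)
t=0.400: state=(1.484, -0.212)
t=0.600: state=(1.693, -0.150)
t=0.800: state=(1.827, -0.084)
t=1.000: state=(1.901, -0.017)
t=1.200: state=(1.935, 0.050)
t=1.400: state=(1.944, 0.115)
t=1.600: state=(1.940, 0.180)
t=1.800: state=(1.927, 0.243)
t=2.000: state=(1.911, 0.304)
t=2.200: state=(1.891, 0.363)
t=2.400: state=(1.871, 0.421)
t=2.600: state=(1.849, 0.476)
t=2.720: state=(1.836, 0.509)
next step: t=2.740: state=(1.834, 0.514) — w has crossed 0.51
linear interpolation between t=2.720 (0.50896) and t=2.740 (0.51433) → t≈2.724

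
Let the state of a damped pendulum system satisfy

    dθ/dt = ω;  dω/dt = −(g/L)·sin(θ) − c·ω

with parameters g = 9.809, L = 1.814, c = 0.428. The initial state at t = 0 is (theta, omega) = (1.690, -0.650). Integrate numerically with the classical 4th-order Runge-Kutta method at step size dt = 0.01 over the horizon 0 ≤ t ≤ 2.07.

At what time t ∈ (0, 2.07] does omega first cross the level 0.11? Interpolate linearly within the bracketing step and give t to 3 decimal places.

t=0.000: state=(1.690, -0.650)
step 1 (dt=0.01): k1=(-0.650, -5.091), k2=(-0.675, -5.082), k3=(-0.675, -5.082), k4=(-0.701, -5.073); state += dt/6·(k1+2k2+2k3+k4)
t=0.010: state=(1.683, -0.701)
t=0.020: state=(1.676, -0.751)
t=0.030: state=(1.668, -0.802)
continuing one RK4 step at a time; state shown every 10 steps (Δt=0.1):
t=0.100: state=(1.600, -1.150)
t=0.200: state=(1.461, -1.631)
t=0.300: state=(1.275, -2.080)
t=0.400: state=(1.046, -2.478)
t=0.500: state=(0.782, -2.793)
t=0.600: state=(0.492, -2.990)
t=0.700: state=(0.189, -3.040)
t=0.800: state=(-0.111, -2.932)
t=0.900: state=(-0.393, -2.676)
t=1.000: state=(-0.642, -2.301)
t=1.100: state=(-0.850, -1.844)
t=1.200: state=(-1.010, -1.342)
t=1.300: state=(-1.118, -0.822)
t=1.400: state=(-1.174, -0.304)
t=1.480: state=(-1.182, 0.100)
next step: t=1.490: state=(-1.181, 0.149) — omega has crossed 0.11
linear interpolation between t=1.480 (0.09954) and t=1.490 (0.14904) → t≈1.482

t = 1.482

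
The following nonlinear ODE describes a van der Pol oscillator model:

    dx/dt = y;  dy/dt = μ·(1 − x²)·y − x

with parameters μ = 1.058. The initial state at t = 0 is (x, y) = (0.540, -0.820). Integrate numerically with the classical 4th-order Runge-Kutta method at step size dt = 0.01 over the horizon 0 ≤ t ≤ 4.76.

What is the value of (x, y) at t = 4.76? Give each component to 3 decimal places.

t=0.000: state=(0.540, -0.820)
step 1 (dt=0.01): k1=(-0.820, -1.155), k2=(-0.826, -1.159), k3=(-0.826, -1.159), k4=(-0.832, -1.163); state += dt/6·(k1+2k2+2k3+k4)
t=0.010: state=(0.532, -0.832)
t=0.020: state=(0.523, -0.843)
t=0.030: state=(0.515, -0.855)
continuing one RK4 step at a time; state shown every 20 steps (Δt=0.2):
t=0.200: state=(0.352, -1.069)
t=0.400: state=(0.110, -1.357)
t=0.600: state=(-0.193, -1.667)
t=0.800: state=(-0.553, -1.918)
t=1.000: state=(-0.945, -1.944)
t=1.200: state=(-1.307, -1.612)
t=1.400: state=(-1.572, -1.020)
t=1.600: state=(-1.715, -0.431)
t=1.800: state=(-1.755, 0.002)
t=2.000: state=(-1.724, 0.285)
t=2.200: state=(-1.647, 0.473)
t=2.400: state=(-1.538, 0.614)
t=2.600: state=(-1.402, 0.742)
t=2.800: state=(-1.241, 0.879)
t=3.000: state=(-1.049, 1.045)
t=3.200: state=(-0.819, 1.262)
t=3.400: state=(-0.539, 1.557)
t=3.600: state=(-0.190, 1.947)
t=3.800: state=(0.244, 2.395)
t=4.000: state=(0.758, 2.691)
t=4.200: state=(1.284, 2.450)
t=4.400: state=(1.696, 1.610)
t=4.600: state=(1.924, 0.697)
t=4.760: state=(1.991, 0.181)

(x, y) = (1.991, 0.181)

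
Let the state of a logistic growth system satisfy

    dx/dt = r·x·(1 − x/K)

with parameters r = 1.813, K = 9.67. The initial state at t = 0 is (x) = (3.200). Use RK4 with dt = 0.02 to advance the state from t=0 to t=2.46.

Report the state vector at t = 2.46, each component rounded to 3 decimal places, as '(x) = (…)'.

t=0.000: state=(3.200)
step 1 (dt=0.02): k1=(3.882), k2=(3.905), k3=(3.905), k4=(3.928); state += dt/6·(k1+2k2+2k3+k4)
t=0.020: state=(3.278)
t=0.040: state=(3.357)
t=0.060: state=(3.437)
continuing one RK4 step at a time; state shown every 5 steps (Δt=0.1):
t=0.100: state=(3.599)
t=0.200: state=(4.018)
t=0.300: state=(4.449)
t=0.400: state=(4.886)
t=0.500: state=(5.323)
t=0.600: state=(5.752)
t=0.700: state=(6.166)
t=0.800: state=(6.560)
t=0.900: state=(6.930)
t=1.000: state=(7.271)
t=1.100: state=(7.583)
t=1.200: state=(7.865)
t=1.300: state=(8.116)
t=1.400: state=(8.338)
t=1.500: state=(8.533)
t=1.600: state=(8.703)
t=1.700: state=(8.849)
t=1.800: state=(8.976)
t=1.900: state=(9.084)
t=2.000: state=(9.176)
t=2.100: state=(9.254)
t=2.200: state=(9.321)
t=2.300: state=(9.377)
t=2.400: state=(9.424)
t=2.460: state=(9.449)

(x) = (9.449)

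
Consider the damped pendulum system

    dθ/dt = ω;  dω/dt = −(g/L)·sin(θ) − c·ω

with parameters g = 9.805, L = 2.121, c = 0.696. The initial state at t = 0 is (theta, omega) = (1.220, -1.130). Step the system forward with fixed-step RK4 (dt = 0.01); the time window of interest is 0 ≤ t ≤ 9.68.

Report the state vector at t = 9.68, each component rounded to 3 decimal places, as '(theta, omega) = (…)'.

t=0.000: state=(1.220, -1.130)
step 1 (dt=0.01): k1=(-1.130, -3.555), k2=(-1.148, -3.533), k3=(-1.148, -3.533), k4=(-1.165, -3.512); state += dt/6·(k1+2k2+2k3+k4)
t=0.010: state=(1.209, -1.165)
t=0.020: state=(1.197, -1.200)
t=0.030: state=(1.185, -1.235)
continuing one RK4 step at a time; state shown every 50 steps (Δt=0.5):
t=0.500: state=(0.328, -2.138)
t=1.000: state=(-0.566, -1.157)
t=1.500: state=(-0.726, 0.467)
t=2.000: state=(-0.241, 1.260)
t=2.500: state=(0.308, 0.752)
t=3.000: state=(0.428, -0.254)
t=3.500: state=(0.143, -0.750)
t=4.000: state=(-0.183, -0.447)
t=4.500: state=(-0.253, 0.159)
t=5.000: state=(-0.080, 0.449)
t=5.500: state=(0.113, 0.257)
t=6.000: state=(0.149, -0.105)
t=6.500: state=(0.043, -0.268)
t=7.000: state=(-0.070, -0.147)
t=7.500: state=(-0.088, 0.069)
t=8.000: state=(-0.023, 0.160)
t=8.500: state=(0.043, 0.083)
t=9.000: state=(0.052, -0.045)
t=9.500: state=(0.012, -0.096)
t=9.680: state=(-0.005, -0.087)

(theta, omega) = (-0.005, -0.087)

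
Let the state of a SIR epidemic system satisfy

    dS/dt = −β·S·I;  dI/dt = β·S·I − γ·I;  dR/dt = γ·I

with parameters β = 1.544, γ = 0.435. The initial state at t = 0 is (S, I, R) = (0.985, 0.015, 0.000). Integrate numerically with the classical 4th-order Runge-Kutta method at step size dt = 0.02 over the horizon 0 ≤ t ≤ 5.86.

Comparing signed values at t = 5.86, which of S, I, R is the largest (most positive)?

t=0.000: state=(0.985, 0.015, 0.000)
step 1 (dt=0.02): k1=(-0.023, 0.016, 0.007), k2=(-0.023, 0.016, 0.007), k3=(-0.023, 0.016, 0.007), k4=(-0.023, 0.017, 0.007); state += dt/6·(k1+2k2+2k3+k4)
t=0.020: state=(0.985, 0.015, 0.000)
t=0.040: state=(0.984, 0.016, 0.000)
t=0.060: state=(0.984, 0.016, 0.000)
continuing one RK4 step at a time; state shown every 10 steps (Δt=0.2):
t=0.200: state=(0.980, 0.019, 0.001)
t=0.400: state=(0.974, 0.023, 0.003)
t=0.600: state=(0.966, 0.029, 0.006)
t=0.800: state=(0.957, 0.035, 0.008)
t=1.000: state=(0.945, 0.043, 0.012)
t=1.200: state=(0.931, 0.053, 0.016)
t=1.400: state=(0.914, 0.065, 0.021)
t=1.600: state=(0.894, 0.078, 0.027)
t=1.800: state=(0.871, 0.094, 0.035)
t=2.000: state=(0.844, 0.113, 0.044)
t=2.200: state=(0.812, 0.133, 0.054)
t=2.400: state=(0.777, 0.156, 0.067)
t=2.600: state=(0.737, 0.181, 0.082)
t=2.800: state=(0.694, 0.207, 0.098)
t=3.000: state=(0.649, 0.234, 0.118)
t=3.200: state=(0.601, 0.260, 0.139)
t=3.400: state=(0.553, 0.285, 0.163)
t=3.600: state=(0.504, 0.307, 0.189)
t=3.800: state=(0.457, 0.326, 0.216)
t=4.000: state=(0.412, 0.342, 0.245)
t=4.200: state=(0.370, 0.354, 0.276)
t=4.400: state=(0.332, 0.362, 0.307)
t=4.600: state=(0.296, 0.365, 0.338)
t=4.800: state=(0.265, 0.365, 0.370)
t=5.000: state=(0.237, 0.362, 0.402)
t=5.200: state=(0.212, 0.355, 0.433)
t=5.400: state=(0.190, 0.346, 0.464)
t=5.600: state=(0.171, 0.336, 0.493)
t=5.800: state=(0.154, 0.324, 0.522)
t=5.860: state=(0.150, 0.320, 0.530)
compare at T: S=0.150, I=0.320, R=0.530

largest component: R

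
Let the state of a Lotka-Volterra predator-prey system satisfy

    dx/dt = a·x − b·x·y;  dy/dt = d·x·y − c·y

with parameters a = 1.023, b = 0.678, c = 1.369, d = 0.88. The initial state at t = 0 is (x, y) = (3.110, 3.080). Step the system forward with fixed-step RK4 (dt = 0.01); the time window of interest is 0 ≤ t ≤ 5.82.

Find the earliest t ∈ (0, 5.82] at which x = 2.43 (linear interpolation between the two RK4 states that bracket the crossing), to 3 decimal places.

t=0.000: state=(3.110, 3.080)
step 1 (dt=0.01): k1=(-3.313, 4.213), k2=(-3.339, 4.196), k3=(-3.339, 4.196), k4=(-3.365, 4.178); state += dt/6·(k1+2k2+2k3+k4)
t=0.010: state=(3.077, 3.122)
t=0.020: state=(3.043, 3.164)
t=0.030: state=(3.008, 3.205)
t=0.180: state=(2.460, 3.746)
next step: t=0.190: state=(2.422, 3.775) — x has crossed 2.43
linear interpolation between t=0.180 (2.45956) and t=0.190 (2.42230) → t≈0.188

t = 0.188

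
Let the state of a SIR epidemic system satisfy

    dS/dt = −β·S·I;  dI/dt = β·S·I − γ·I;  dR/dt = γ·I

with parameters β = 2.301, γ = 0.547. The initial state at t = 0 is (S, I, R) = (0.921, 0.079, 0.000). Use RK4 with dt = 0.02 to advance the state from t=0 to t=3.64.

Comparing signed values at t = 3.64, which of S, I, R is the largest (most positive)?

t=0.000: state=(0.921, 0.079, 0.000)
step 1 (dt=0.02): k1=(-0.167, 0.124, 0.043), k2=(-0.170, 0.126, 0.044), k3=(-0.170, 0.126, 0.044), k4=(-0.172, 0.128, 0.045); state += dt/6·(k1+2k2+2k3+k4)
t=0.020: state=(0.918, 0.082, 0.001)
t=0.040: state=(0.914, 0.084, 0.002)
t=0.060: state=(0.911, 0.087, 0.003)
continuing one RK4 step at a time; state shown every 10 steps (Δt=0.2):
t=0.200: state=(0.883, 0.107, 0.010)
t=0.400: state=(0.833, 0.143, 0.024)
t=0.600: state=(0.773, 0.185, 0.042)
t=0.800: state=(0.702, 0.233, 0.064)
t=1.000: state=(0.623, 0.284, 0.093)
t=1.200: state=(0.541, 0.333, 0.127)
t=1.400: state=(0.459, 0.375, 0.165)
t=1.600: state=(0.384, 0.408, 0.208)
t=1.800: state=(0.316, 0.430, 0.254)
t=2.000: state=(0.259, 0.439, 0.302)
t=2.200: state=(0.211, 0.439, 0.350)
t=2.400: state=(0.173, 0.429, 0.398)
t=2.600: state=(0.142, 0.414, 0.444)
t=2.800: state=(0.118, 0.394, 0.488)
t=3.000: state=(0.099, 0.371, 0.530)
t=3.200: state=(0.084, 0.347, 0.569)
t=3.400: state=(0.072, 0.322, 0.606)
t=3.600: state=(0.062, 0.298, 0.640)
t=3.640: state=(0.061, 0.293, 0.646)
compare at T: S=0.061, I=0.293, R=0.646

largest component: R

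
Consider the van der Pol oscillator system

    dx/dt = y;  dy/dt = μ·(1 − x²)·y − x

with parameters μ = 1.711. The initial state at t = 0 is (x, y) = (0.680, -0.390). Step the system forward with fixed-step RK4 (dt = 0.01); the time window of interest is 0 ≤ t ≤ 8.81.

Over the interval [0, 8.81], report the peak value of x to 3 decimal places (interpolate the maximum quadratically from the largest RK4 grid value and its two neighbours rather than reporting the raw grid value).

t=0.000: state=(0.680, -0.390)
step 1 (dt=0.01): k1=(-0.390, -1.039), k2=(-0.395, -1.043), k3=(-0.395, -1.043), k4=(-0.400, -1.048); state += dt/6·(k1+2k2+2k3+k4)
t=0.010: state=(0.676, -0.400)
t=0.020: state=(0.672, -0.411)
t=0.030: state=(0.668, -0.422)
continuing one RK4 step at a time; state shown every 50 steps (Δt=0.5):
t=0.500: state=(0.327, -1.101)
t=1.000: state=(-0.544, -2.454)
t=1.500: state=(-1.667, -1.246)
t=2.000: state=(-1.825, 0.212)
t=2.500: state=(-1.644, 0.461)
t=3.000: state=(-1.375, 0.627)
t=3.500: state=(-0.991, 0.955)
t=4.000: state=(-0.320, 1.914)
t=4.500: state=(1.103, 3.406)
t=5.000: state=(2.004, 0.271)
t=5.500: state=(1.927, -0.346)
t=6.000: state=(1.725, -0.453)
t=6.500: state=(1.471, -0.576)
t=7.000: state=(1.130, -0.822)
t=7.500: state=(0.583, -1.490)
t=8.000: state=(-0.572, -3.288)
t=8.500: state=(-1.910, -1.034)
t=8.810: state=(-2.015, 0.094)
largest grid value and its neighbours: x(5.090)=2.01689, x(5.100)=2.01703, x(5.110)=2.01697
parabola through these three points peaks at t≈5.102 with x≈2.01703

max x = 2.017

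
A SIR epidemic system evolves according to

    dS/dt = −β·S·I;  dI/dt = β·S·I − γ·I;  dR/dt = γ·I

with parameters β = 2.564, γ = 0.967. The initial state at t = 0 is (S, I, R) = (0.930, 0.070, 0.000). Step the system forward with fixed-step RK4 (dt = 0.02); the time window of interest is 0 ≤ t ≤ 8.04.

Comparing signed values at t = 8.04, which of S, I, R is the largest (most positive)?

largest component: R

t=0.000: state=(0.930, 0.070, 0.000)
step 1 (dt=0.02): k1=(-0.167, 0.099, 0.068), k2=(-0.169, 0.100, 0.069), k3=(-0.169, 0.100, 0.069), k4=(-0.171, 0.101, 0.070); state += dt/6·(k1+2k2+2k3+k4)
t=0.020: state=(0.927, 0.072, 0.001)
t=0.040: state=(0.923, 0.074, 0.003)
t=0.060: state=(0.920, 0.076, 0.004)
continuing one RK4 step at a time; state shown every 25 steps (Δt=0.5):
t=0.500: state=(0.819, 0.133, 0.048)
t=1.000: state=(0.656, 0.212, 0.132)
t=1.500: state=(0.479, 0.271, 0.250)
t=2.000: state=(0.335, 0.280, 0.385)
t=2.500: state=(0.238, 0.248, 0.514)
t=3.000: state=(0.179, 0.199, 0.622)
t=3.500: state=(0.143, 0.151, 0.707)
t=4.000: state=(0.121, 0.110, 0.769)
t=4.500: state=(0.107, 0.078, 0.814)
t=5.000: state=(0.099, 0.055, 0.846)
t=5.500: state=(0.093, 0.038, 0.869)
t=6.000: state=(0.089, 0.027, 0.884)
t=6.500: state=(0.087, 0.018, 0.895)
t=7.000: state=(0.085, 0.013, 0.902)
t=7.500: state=(0.084, 0.009, 0.907)
t=8.000: state=(0.083, 0.006, 0.911)
t=8.040: state=(0.083, 0.006, 0.911)
compare at T: S=0.083, I=0.006, R=0.911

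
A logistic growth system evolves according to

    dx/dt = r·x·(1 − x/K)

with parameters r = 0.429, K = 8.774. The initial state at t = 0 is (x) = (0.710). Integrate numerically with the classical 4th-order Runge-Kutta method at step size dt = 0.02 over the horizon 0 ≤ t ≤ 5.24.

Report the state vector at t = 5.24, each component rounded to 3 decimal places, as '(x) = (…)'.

t=0.000: state=(0.710)
step 1 (dt=0.02): k1=(0.280), k2=(0.281), k3=(0.281), k4=(0.282); state += dt/6·(k1+2k2+2k3+k4)
t=0.020: state=(0.716)
t=0.040: state=(0.721)
t=0.060: state=(0.727)
continuing one RK4 step at a time; state shown every 10 steps (Δt=0.2):
t=0.200: state=(0.768)
t=0.400: state=(0.830)
t=0.600: state=(0.897)
t=0.800: state=(0.969)
t=1.000: state=(1.045)
t=1.200: state=(1.127)
t=1.400: state=(1.214)
t=1.600: state=(1.306)
t=1.800: state=(1.404)
t=2.000: state=(1.509)
t=2.200: state=(1.619)
t=2.400: state=(1.735)
t=2.600: state=(1.858)
t=2.800: state=(1.987)
t=3.000: state=(2.121)
t=3.200: state=(2.262)
t=3.400: state=(2.410)
t=3.600: state=(2.562)
t=3.800: state=(2.721)
t=4.000: state=(2.884)
t=4.200: state=(3.053)
t=4.400: state=(3.226)
t=4.600: state=(3.403)
t=4.800: state=(3.583)
t=5.000: state=(3.766)
t=5.200: state=(3.952)
t=5.240: state=(3.989)

(x) = (3.989)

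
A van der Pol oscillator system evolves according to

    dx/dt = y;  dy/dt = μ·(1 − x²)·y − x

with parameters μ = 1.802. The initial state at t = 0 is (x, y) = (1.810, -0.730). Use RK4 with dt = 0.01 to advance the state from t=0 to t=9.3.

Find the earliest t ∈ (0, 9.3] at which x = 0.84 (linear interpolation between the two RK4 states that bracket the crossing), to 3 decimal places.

t=0.000: state=(1.810, -0.730)
step 1 (dt=0.01): k1=(-0.730, 1.184), k2=(-0.724, 1.146), k3=(-0.724, 1.147), k4=(-0.719, 1.110); state += dt/6·(k1+2k2+2k3+k4)
t=0.010: state=(1.803, -0.719)
t=0.020: state=(1.796, -0.708)
t=0.030: state=(1.789, -0.698)
continuing one RK4 step at a time; state shown every 50 steps (Δt=0.5):
t=0.500: state=(1.505, -0.591)
t=1.000: state=(1.171, -0.783)
t=1.350: state=(0.845, -1.125)
next step: t=1.360: state=(0.834, -1.139) — x has crossed 0.84
linear interpolation between t=1.350 (0.84482) and t=1.360 (0.83350) → t≈1.354

t = 1.354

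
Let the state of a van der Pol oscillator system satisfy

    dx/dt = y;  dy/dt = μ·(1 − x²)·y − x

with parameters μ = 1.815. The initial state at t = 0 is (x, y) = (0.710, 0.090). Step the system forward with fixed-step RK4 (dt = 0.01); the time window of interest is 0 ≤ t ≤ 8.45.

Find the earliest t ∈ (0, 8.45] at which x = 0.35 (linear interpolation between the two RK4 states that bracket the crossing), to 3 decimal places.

t = 1.011

t=0.000: state=(0.710, 0.090)
step 1 (dt=0.01): k1=(0.090, -0.629), k2=(0.087, -0.632), k3=(0.087, -0.632), k4=(0.084, -0.636); state += dt/6·(k1+2k2+2k3+k4)
t=0.010: state=(0.711, 0.084)
t=0.020: state=(0.712, 0.077)
t=0.030: state=(0.712, 0.071)
continuing one RK4 step at a time; state shown every 50 steps (Δt=0.5):
t=0.500: state=(0.663, -0.307)
t=1.000: state=(0.361, -0.977)
t=1.010: state=(0.351, -0.996)
next step: t=1.020: state=(0.341, -1.016) — x has crossed 0.35
linear interpolation between t=1.010 (0.35086) and t=1.020 (0.34081) → t≈1.011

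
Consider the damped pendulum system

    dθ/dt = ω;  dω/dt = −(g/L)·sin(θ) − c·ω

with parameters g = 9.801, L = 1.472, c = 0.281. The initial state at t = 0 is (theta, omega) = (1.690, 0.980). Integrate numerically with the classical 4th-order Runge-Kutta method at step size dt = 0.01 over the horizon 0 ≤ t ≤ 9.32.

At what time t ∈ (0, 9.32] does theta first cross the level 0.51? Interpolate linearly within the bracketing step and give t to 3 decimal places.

t = 0.788

t=0.000: state=(1.690, 0.980)
step 1 (dt=0.01): k1=(0.980, -6.886), k2=(0.946, -6.873), k3=(0.946, -6.873), k4=(0.911, -6.859); state += dt/6·(k1+2k2+2k3+k4)
t=0.010: state=(1.699, 0.911)
t=0.020: state=(1.708, 0.843)
t=0.030: state=(1.716, 0.775)
continuing one RK4 step at a time; state shown every 50 steps (Δt=0.5):
t=0.500: state=(1.362, -2.223)
t=0.780: state=(0.539, -3.497)
next step: t=0.790: state=(0.504, -3.520) — theta has crossed 0.51
linear interpolation between t=0.780 (0.53894) and t=0.790 (0.50385) → t≈0.788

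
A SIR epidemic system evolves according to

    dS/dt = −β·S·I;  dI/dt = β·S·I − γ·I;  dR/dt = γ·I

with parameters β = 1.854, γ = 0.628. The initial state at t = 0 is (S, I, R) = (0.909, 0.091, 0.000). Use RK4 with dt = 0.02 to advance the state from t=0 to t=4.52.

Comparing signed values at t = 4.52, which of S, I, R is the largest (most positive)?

largest component: R

t=0.000: state=(0.909, 0.091, 0.000)
step 1 (dt=0.02): k1=(-0.153, 0.096, 0.057), k2=(-0.155, 0.097, 0.058), k3=(-0.155, 0.097, 0.058), k4=(-0.156, 0.098, 0.058); state += dt/6·(k1+2k2+2k3+k4)
t=0.020: state=(0.906, 0.093, 0.001)
t=0.040: state=(0.903, 0.095, 0.002)
t=0.060: state=(0.900, 0.097, 0.004)
continuing one RK4 step at a time; state shown every 10 steps (Δt=0.2):
t=0.200: state=(0.876, 0.112, 0.013)
t=0.400: state=(0.836, 0.135, 0.028)
t=0.600: state=(0.792, 0.162, 0.047)
t=0.800: state=(0.742, 0.189, 0.069)
t=1.000: state=(0.688, 0.218, 0.094)
t=1.200: state=(0.631, 0.245, 0.123)
t=1.400: state=(0.574, 0.270, 0.156)
t=1.600: state=(0.517, 0.292, 0.191)
t=1.800: state=(0.462, 0.309, 0.229)
t=2.000: state=(0.411, 0.320, 0.269)
t=2.200: state=(0.365, 0.326, 0.309)
t=2.400: state=(0.323, 0.327, 0.350)
t=2.600: state=(0.287, 0.322, 0.391)
t=2.800: state=(0.255, 0.314, 0.431)
t=3.000: state=(0.227, 0.303, 0.470)
t=3.200: state=(0.203, 0.289, 0.507)
t=3.400: state=(0.183, 0.274, 0.543)
t=3.600: state=(0.166, 0.258, 0.576)
t=3.800: state=(0.151, 0.241, 0.607)
t=4.000: state=(0.139, 0.225, 0.637)
t=4.200: state=(0.128, 0.208, 0.664)
t=4.400: state=(0.119, 0.192, 0.689)
t=4.520: state=(0.114, 0.183, 0.703)
compare at T: S=0.114, I=0.183, R=0.703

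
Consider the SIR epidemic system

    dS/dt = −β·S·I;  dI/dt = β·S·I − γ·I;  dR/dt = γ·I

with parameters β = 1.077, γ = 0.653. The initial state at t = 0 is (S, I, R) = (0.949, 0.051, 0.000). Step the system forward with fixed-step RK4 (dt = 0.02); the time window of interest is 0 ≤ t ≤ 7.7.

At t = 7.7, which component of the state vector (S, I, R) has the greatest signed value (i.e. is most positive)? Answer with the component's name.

largest component: R

t=0.000: state=(0.949, 0.051, 0.000)
step 1 (dt=0.02): k1=(-0.052, 0.019, 0.033), k2=(-0.052, 0.019, 0.033), k3=(-0.052, 0.019, 0.033), k4=(-0.052, 0.019, 0.034); state += dt/6·(k1+2k2+2k3+k4)
t=0.020: state=(0.948, 0.051, 0.001)
t=0.040: state=(0.947, 0.052, 0.001)
t=0.060: state=(0.946, 0.052, 0.002)
continuing one RK4 step at a time; state shown every 25 steps (Δt=0.5):
t=0.500: state=(0.921, 0.061, 0.018)
t=1.000: state=(0.889, 0.072, 0.040)
t=1.500: state=(0.853, 0.082, 0.065)
t=2.000: state=(0.813, 0.093, 0.094)
t=2.500: state=(0.771, 0.103, 0.126)
t=3.000: state=(0.728, 0.111, 0.161)
t=3.500: state=(0.684, 0.117, 0.198)
t=4.000: state=(0.642, 0.121, 0.237)
t=4.500: state=(0.601, 0.122, 0.277)
t=5.000: state=(0.563, 0.120, 0.317)
t=5.500: state=(0.528, 0.117, 0.355)
t=6.000: state=(0.497, 0.111, 0.392)
t=6.500: state=(0.469, 0.104, 0.427)
t=7.000: state=(0.444, 0.096, 0.460)
t=7.500: state=(0.423, 0.087, 0.490)
t=7.700: state=(0.415, 0.084, 0.501)
compare at T: S=0.415, I=0.084, R=0.501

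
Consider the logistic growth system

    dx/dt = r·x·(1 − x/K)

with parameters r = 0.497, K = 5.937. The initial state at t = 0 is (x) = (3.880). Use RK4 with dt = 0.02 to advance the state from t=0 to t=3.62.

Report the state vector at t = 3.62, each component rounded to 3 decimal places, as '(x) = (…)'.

t=0.000: state=(3.880)
step 1 (dt=0.02): k1=(0.668), k2=(0.667), k3=(0.667), k4=(0.666); state += dt/6·(k1+2k2+2k3+k4)
t=0.020: state=(3.893)
t=0.040: state=(3.907)
t=0.060: state=(3.920)
continuing one RK4 step at a time; state shown every 10 steps (Δt=0.2):
t=0.200: state=(4.012)
t=0.400: state=(4.139)
t=0.600: state=(4.261)
t=0.800: state=(4.378)
t=1.000: state=(4.489)
t=1.200: state=(4.595)
t=1.400: state=(4.696)
t=1.600: state=(4.790)
t=1.800: state=(4.880)
t=2.000: state=(4.963)
t=2.200: state=(5.041)
t=2.400: state=(5.114)
t=2.600: state=(5.182)
t=2.800: state=(5.245)
t=3.000: state=(5.304)
t=3.200: state=(5.358)
t=3.400: state=(5.408)
t=3.600: state=(5.454)
t=3.620: state=(5.458)

(x) = (5.458)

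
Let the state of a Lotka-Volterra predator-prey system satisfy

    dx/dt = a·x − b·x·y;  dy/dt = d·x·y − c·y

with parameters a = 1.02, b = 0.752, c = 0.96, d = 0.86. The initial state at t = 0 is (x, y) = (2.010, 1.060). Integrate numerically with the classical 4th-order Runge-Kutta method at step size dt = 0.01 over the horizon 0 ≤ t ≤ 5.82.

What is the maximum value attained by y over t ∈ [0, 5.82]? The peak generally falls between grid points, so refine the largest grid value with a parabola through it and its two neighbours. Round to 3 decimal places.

t=0.000: state=(2.010, 1.060)
step 1 (dt=0.01): k1=(0.448, 0.815), k2=(0.442, 0.820), k3=(0.442, 0.820), k4=(0.437, 0.825); state += dt/6·(k1+2k2+2k3+k4)
t=0.010: state=(2.014, 1.068)
t=0.020: state=(2.019, 1.077)
t=0.030: state=(2.023, 1.085)
continuing one RK4 step at a time; state shown every 20 steps (Δt=0.2):
t=0.200: state=(2.074, 1.244)
t=0.400: state=(2.075, 1.468)
t=0.600: state=(2.002, 1.723)
t=0.800: state=(1.858, 1.983)
t=1.000: state=(1.660, 2.216)
t=1.200: state=(1.439, 2.388)
t=1.400: state=(1.223, 2.477)
t=1.600: state=(1.032, 2.481)
t=1.800: state=(0.875, 2.411)
t=2.000: state=(0.753, 2.288)
t=2.200: state=(0.662, 2.132)
t=2.400: state=(0.597, 1.960)
t=2.600: state=(0.552, 1.785)
t=2.800: state=(0.525, 1.616)
t=3.000: state=(0.511, 1.457)
t=3.200: state=(0.509, 1.313)
t=3.400: state=(0.517, 1.183)
t=3.600: state=(0.535, 1.069)
t=3.800: state=(0.563, 0.969)
t=4.000: state=(0.601, 0.884)
t=4.200: state=(0.649, 0.812)
t=4.400: state=(0.707, 0.753)
t=4.600: state=(0.777, 0.706)
t=4.800: state=(0.860, 0.671)
t=5.000: state=(0.955, 0.647)
t=5.200: state=(1.064, 0.635)
t=5.400: state=(1.185, 0.636)
t=5.600: state=(1.320, 0.651)
t=5.800: state=(1.465, 0.683)
t=5.820: state=(1.479, 0.687)
largest grid value and its neighbours: y(1.500)=2.48915, y(1.510)=2.48919, y(1.520)=2.48903
parabola through these three points peaks at t≈1.507 with y≈2.48920

max y = 2.489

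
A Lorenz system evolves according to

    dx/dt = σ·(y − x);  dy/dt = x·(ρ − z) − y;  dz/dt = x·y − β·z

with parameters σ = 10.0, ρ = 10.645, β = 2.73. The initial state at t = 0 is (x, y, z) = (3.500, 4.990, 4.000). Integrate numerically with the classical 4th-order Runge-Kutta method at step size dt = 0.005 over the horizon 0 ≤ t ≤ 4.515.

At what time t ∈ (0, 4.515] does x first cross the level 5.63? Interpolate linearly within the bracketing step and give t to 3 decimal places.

t=0.000: state=(3.500, 4.990, 4.000)
step 1 (dt=0.005): k1=(14.900, 18.267, 6.545), k2=(14.984, 18.411, 6.848), k3=(14.986, 18.410, 6.848), k4=(15.071, 18.551, 7.154); state += dt/6·(k1+2k2+2k3+k4)
t=0.005: state=(3.575, 5.082, 4.034)
t=0.010: state=(3.651, 5.175, 4.072)
t=0.015: state=(3.727, 5.270, 4.112)
t=0.120: state=(5.538, 7.394, 5.823)
next step: t=0.125: state=(5.631, 7.490, 5.951) — x has crossed 5.63
linear interpolation between t=0.120 (5.53785) and t=0.125 (5.63074) → t≈0.125

t = 0.125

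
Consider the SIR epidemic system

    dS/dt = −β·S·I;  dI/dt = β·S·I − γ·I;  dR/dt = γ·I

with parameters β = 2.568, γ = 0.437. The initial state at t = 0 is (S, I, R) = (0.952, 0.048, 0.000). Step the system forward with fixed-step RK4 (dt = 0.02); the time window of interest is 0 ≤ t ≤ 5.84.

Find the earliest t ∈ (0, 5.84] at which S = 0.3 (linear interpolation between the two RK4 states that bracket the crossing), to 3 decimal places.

t=0.000: state=(0.952, 0.048, 0.000)
step 1 (dt=0.02): k1=(-0.117, 0.096, 0.021), k2=(-0.120, 0.098, 0.021), k3=(-0.120, 0.098, 0.021), k4=(-0.122, 0.100, 0.022); state += dt/6·(k1+2k2+2k3+k4)
t=0.020: state=(0.950, 0.050, 0.000)
t=0.040: state=(0.947, 0.052, 0.001)
t=0.060: state=(0.945, 0.054, 0.001)
continuing one RK4 step at a time; state shown every 10 steps (Δt=0.2):
t=0.200: state=(0.924, 0.071, 0.005)
t=0.400: state=(0.883, 0.104, 0.013)
t=0.600: state=(0.829, 0.148, 0.024)
t=0.800: state=(0.757, 0.204, 0.039)
t=1.000: state=(0.671, 0.270, 0.060)
t=1.200: state=(0.574, 0.340, 0.086)
t=1.400: state=(0.473, 0.408, 0.119)
t=1.600: state=(0.378, 0.465, 0.157)
t=1.780: state=(0.302, 0.503, 0.195)
next step: t=1.800: state=(0.294, 0.506, 0.200) — S has crossed 0.3
linear interpolation between t=1.780 (0.30222) and t=1.800 (0.29449) → t≈1.786

t = 1.786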